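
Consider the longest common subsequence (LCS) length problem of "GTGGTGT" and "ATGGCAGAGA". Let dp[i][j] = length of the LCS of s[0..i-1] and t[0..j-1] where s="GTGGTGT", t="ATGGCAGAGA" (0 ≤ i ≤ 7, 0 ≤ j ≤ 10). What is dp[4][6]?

3

   ''  A  T  G  G  C  A  G  A  G  A
''  0  0  0  0  0  0  0  0  0  0  0
 G  0  0  0  1  1  1  1  1  1  1  1
 T  0  0  1  1  1  1  1  1  1  1  1
 G  0  0  1  2  2  2  2  2  2  2  2
 G  0  0  1  2  3  3  3  3  3  3  3
 T  0  0  1  2  3  3  3  3  3  3  3
 G  0  0  1  2  3  3  3  4  4  4  4
 T  0  0  1  2  3  3  3  4  4  4  4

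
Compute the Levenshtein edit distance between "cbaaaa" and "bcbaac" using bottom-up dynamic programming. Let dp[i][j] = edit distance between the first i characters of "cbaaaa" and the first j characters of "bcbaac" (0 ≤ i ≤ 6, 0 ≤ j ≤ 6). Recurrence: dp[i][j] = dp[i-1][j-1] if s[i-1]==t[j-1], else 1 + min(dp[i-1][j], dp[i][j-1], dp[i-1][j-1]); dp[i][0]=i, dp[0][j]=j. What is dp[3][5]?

2

   ''  b  c  b  a  a  c
''  0  1  2  3  4  5  6
 c  1  1  1  2  3  4  5
 b  2  1  2  1  2  3  4
 a  3  2  2  2  1  2  3
 a  4  3  3  3  2  1  2
 a  5  4  4  4  3  2  2
 a  6  5  5  5  4  3  3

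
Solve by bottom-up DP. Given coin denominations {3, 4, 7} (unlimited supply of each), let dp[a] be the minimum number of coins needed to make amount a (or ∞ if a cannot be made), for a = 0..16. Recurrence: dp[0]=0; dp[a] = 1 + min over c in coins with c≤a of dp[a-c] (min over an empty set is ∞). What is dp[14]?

 a  0  1  2  3  4  5  6  7  8  9 10 11 12 13 14 15 16
dp  0  -  -  1  1  -  2  1  2  3  2  2  3  3  2  3  4
(- denotes ∞ / unreachable)

2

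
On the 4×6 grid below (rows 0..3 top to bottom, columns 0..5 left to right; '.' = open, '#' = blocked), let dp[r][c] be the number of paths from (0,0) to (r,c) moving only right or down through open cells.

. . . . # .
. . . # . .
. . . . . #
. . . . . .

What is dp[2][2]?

r\c   0   1   2   3   4   5
  0   1   1   1   1   0   0
  1   1   2   3   0   0   0
  2   1   3   6   6   6   0
  3   1   4  10  16  22  22

6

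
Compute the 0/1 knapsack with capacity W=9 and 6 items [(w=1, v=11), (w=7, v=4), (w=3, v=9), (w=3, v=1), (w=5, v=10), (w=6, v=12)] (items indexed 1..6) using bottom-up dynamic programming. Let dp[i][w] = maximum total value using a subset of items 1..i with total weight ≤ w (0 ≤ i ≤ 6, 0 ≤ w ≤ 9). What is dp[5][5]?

20

i\w   0   1   2   3   4   5   6   7   8   9
  0   0   0   0   0   0   0   0   0   0   0
  1   0  11  11  11  11  11  11  11  11  11
  2   0  11  11  11  11  11  11  11  15  15
  3   0  11  11  11  20  20  20  20  20  20
  4   0  11  11  11  20  20  20  21  21  21
  5   0  11  11  11  20  20  21  21  21  30
  6   0  11  11  11  20  20  21  23  23  30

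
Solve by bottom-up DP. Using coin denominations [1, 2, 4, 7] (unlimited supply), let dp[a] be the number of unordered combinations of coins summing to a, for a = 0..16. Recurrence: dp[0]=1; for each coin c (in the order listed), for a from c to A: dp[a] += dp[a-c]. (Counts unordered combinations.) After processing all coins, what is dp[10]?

after  coin     0     1     2     3     4     5     6     7     8     9    10    11    12    13    14    15    16
          1     1     1     1     1     1     1     1     1     1     1     1     1     1     1     1     1     1
          2     1     1     2     2     3     3     4     4     5     5     6     6     7     7     8     8     9
          4     1     1     2     2     4     4     6     6     9     9    12    12    16    16    20    20    25
          7     1     1     2     2     4     4     6     7    10    11    14    16    20    22    27    30    36

14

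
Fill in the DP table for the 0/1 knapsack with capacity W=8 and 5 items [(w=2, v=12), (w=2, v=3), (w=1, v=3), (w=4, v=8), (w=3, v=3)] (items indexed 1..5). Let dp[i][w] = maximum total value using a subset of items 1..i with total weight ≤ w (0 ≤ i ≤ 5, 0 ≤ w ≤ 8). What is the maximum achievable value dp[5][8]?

23

i\w   0   1   2   3   4   5   6   7   8
  0   0   0   0   0   0   0   0   0   0
  1   0   0  12  12  12  12  12  12  12
  2   0   0  12  12  15  15  15  15  15
  3   0   3  12  15  15  18  18  18  18
  4   0   3  12  15  15  18  20  23  23
  5   0   3  12  15  15  18  20  23  23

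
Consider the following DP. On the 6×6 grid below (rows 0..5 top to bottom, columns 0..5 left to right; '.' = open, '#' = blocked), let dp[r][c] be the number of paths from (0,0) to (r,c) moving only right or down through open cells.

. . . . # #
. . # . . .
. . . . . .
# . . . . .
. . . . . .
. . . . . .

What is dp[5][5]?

r\c   0   1   2   3   4   5
  0   1   1   1   1   0   0
  1   1   2   0   1   1   1
  2   1   3   3   4   5   6
  3   0   3   6  10  15  21
  4   0   3   9  19  34  55
  5   0   3  12  31  65 120

120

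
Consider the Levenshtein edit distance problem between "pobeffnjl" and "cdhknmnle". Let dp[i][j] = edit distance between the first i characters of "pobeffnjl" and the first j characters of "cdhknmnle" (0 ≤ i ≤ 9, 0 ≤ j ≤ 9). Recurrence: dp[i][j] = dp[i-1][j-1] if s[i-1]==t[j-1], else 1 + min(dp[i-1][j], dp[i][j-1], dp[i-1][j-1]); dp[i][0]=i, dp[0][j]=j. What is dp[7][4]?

7

   ''  c  d  h  k  n  m  n  l  e
''  0  1  2  3  4  5  6  7  8  9
 p  1  1  2  3  4  5  6  7  8  9
 o  2  2  2  3  4  5  6  7  8  9
 b  3  3  3  3  4  5  6  7  8  9
 e  4  4  4  4  4  5  6  7  8  8
 f  5  5  5  5  5  5  6  7  8  9
 f  6  6  6  6  6  6  6  7  8  9
 n  7  7  7  7  7  6  7  6  7  8
 j  8  8  8  8  8  7  7  7  7  8
 l  9  9  9  9  9  8  8  8  7  8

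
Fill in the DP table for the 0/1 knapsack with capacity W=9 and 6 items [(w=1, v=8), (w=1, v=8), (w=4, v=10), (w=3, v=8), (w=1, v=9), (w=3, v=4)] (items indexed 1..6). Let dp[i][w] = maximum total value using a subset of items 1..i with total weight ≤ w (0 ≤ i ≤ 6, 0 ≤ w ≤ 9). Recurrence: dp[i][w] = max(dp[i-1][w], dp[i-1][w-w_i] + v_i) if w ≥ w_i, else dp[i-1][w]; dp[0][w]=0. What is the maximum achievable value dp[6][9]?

i\w   0   1   2   3   4   5   6   7   8   9
  0   0   0   0   0   0   0   0   0   0   0
  1   0   8   8   8   8   8   8   8   8   8
  2   0   8  16  16  16  16  16  16  16  16
  3   0   8  16  16  16  18  26  26  26  26
  4   0   8  16  16  16  24  26  26  26  34
  5   0   9  17  25  25  25  33  35  35  35
  6   0   9  17  25  25  25  33  35  35  37

37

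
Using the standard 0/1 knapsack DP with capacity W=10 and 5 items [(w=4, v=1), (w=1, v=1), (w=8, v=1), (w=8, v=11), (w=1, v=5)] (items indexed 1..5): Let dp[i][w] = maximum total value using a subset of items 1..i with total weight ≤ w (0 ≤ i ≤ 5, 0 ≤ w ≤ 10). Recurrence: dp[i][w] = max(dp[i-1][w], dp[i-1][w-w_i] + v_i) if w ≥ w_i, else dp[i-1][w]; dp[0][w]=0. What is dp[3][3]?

i\w   0   1   2   3   4   5   6   7   8   9  10
  0   0   0   0   0   0   0   0   0   0   0   0
  1   0   0   0   0   1   1   1   1   1   1   1
  2   0   1   1   1   1   2   2   2   2   2   2
  3   0   1   1   1   1   2   2   2   2   2   2
  4   0   1   1   1   1   2   2   2  11  12  12
  5   0   5   6   6   6   6   7   7  11  16  17

1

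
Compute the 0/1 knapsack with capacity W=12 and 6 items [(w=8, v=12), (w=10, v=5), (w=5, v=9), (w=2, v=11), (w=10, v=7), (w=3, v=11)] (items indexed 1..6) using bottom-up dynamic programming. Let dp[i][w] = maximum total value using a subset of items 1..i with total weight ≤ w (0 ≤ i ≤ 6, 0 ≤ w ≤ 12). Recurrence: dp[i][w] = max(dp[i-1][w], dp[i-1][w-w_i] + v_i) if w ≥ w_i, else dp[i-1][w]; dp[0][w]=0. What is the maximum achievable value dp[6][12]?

31

i\w   0   1   2   3   4   5   6   7   8   9  10  11  12
  0   0   0   0   0   0   0   0   0   0   0   0   0   0
  1   0   0   0   0   0   0   0   0  12  12  12  12  12
  2   0   0   0   0   0   0   0   0  12  12  12  12  12
  3   0   0   0   0   0   9   9   9  12  12  12  12  12
  4   0   0  11  11  11  11  11  20  20  20  23  23  23
  5   0   0  11  11  11  11  11  20  20  20  23  23  23
  6   0   0  11  11  11  22  22  22  22  22  31  31  31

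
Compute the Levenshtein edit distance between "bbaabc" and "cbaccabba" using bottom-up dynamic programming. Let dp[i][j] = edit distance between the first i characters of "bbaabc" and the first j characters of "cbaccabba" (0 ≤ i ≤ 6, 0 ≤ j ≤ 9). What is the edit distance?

5

   ''  c  b  a  c  c  a  b  b  a
''  0  1  2  3  4  5  6  7  8  9
 b  1  1  1  2  3  4  5  6  7  8
 b  2  2  1  2  3  4  5  5  6  7
 a  3  3  2  1  2  3  4  5  6  6
 a  4  4  3  2  2  3  3  4  5  6
 b  5  5  4  3  3  3  4  3  4  5
 c  6  5  5  4  3  3  4  4  4  5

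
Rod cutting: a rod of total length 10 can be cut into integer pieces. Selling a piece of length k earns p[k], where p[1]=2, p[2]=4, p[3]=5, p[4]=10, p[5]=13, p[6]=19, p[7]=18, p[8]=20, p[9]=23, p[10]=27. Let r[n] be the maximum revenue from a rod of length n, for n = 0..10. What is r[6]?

19

   n    0    1    2    3    4    5    6    7    8    9   10
r[n]    0    2    4    6   10   13   19   21   23   25   29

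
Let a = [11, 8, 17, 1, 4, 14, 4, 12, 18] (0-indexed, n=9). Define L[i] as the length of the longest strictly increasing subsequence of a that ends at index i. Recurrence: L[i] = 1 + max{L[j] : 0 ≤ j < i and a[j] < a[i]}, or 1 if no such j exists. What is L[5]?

   i    0    1    2    3    4    5    6    7    8
a[i]   11    8   17    1    4   14    4   12   18
L[i]    1    1    2    1    2    3    2    3    4

3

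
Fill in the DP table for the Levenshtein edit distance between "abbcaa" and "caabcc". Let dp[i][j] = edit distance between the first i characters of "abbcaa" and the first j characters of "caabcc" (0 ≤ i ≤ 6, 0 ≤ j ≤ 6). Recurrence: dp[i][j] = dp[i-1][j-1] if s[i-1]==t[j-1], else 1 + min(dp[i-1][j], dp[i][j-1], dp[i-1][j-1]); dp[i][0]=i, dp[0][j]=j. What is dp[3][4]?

   ''  c  a  a  b  c  c
''  0  1  2  3  4  5  6
 a  1  1  1  2  3  4  5
 b  2  2  2  2  2  3  4
 b  3  3  3  3  2  3  4
 c  4  3  4  4  3  2  3
 a  5  4  3  4  4  3  3
 a  6  5  4  3  4  4  4

2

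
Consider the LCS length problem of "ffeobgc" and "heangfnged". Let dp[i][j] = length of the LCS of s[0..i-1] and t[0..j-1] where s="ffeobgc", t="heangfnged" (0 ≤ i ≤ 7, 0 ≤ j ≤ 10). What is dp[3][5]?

1

   ''  h  e  a  n  g  f  n  g  e  d
''  0  0  0  0  0  0  0  0  0  0  0
 f  0  0  0  0  0  0  1  1  1  1  1
 f  0  0  0  0  0  0  1  1  1  1  1
 e  0  0  1  1  1  1  1  1  1  2  2
 o  0  0  1  1  1  1  1  1  1  2  2
 b  0  0  1  1  1  1  1  1  1  2  2
 g  0  0  1  1  1  2  2  2  2  2  2
 c  0  0  1  1  1  2  2  2  2  2  2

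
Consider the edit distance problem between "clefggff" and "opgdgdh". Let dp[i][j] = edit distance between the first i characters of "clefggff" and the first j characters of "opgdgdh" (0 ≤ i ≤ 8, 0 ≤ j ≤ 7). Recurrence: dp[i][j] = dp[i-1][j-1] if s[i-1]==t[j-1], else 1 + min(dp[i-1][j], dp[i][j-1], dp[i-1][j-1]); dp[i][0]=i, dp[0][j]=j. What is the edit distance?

7

   ''  o  p  g  d  g  d  h
''  0  1  2  3  4  5  6  7
 c  1  1  2  3  4  5  6  7
 l  2  2  2  3  4  5  6  7
 e  3  3  3  3  4  5  6  7
 f  4  4  4  4  4  5  6  7
 g  5  5  5  4  5  4  5  6
 g  6  6  6  5  5  5  5  6
 f  7  7  7  6  6  6  6  6
 f  8  8  8  7  7  7  7  7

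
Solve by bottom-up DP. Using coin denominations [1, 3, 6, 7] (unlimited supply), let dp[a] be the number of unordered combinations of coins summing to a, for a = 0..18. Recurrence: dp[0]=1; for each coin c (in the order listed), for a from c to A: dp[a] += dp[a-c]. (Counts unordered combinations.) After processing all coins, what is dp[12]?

after  coin     0     1     2     3     4     5     6     7     8     9    10    11    12    13    14    15    16    17    18
          1     1     1     1     1     1     1     1     1     1     1     1     1     1     1     1     1     1     1     1
          3     1     1     1     2     2     2     3     3     3     4     4     4     5     5     5     6     6     6     7
          6     1     1     1     2     2     2     4     4     4     6     6     6     9     9     9    12    12    12    16
          7     1     1     1     2     2     2     4     5     5     7     8     8    11    13    14    17    19    20    24

11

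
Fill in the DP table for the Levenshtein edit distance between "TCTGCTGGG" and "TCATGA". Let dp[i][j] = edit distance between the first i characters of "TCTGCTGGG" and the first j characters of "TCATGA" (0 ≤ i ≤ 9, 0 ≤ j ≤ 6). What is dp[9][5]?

   ''  T  C  A  T  G  A
''  0  1  2  3  4  5  6
 T  1  0  1  2  3  4  5
 C  2  1  0  1  2  3  4
 T  3  2  1  1  1  2  3
 G  4  3  2  2  2  1  2
 C  5  4  3  3  3  2  2
 T  6  5  4  4  3  3  3
 G  7  6  5  5  4  3  4
 G  8  7  6  6  5  4  4
 G  9  8  7  7  6  5  5

5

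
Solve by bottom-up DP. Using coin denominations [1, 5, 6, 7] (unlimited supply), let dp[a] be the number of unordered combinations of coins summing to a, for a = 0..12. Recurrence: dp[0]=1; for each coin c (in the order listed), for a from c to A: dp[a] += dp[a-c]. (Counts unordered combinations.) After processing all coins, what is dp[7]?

after  coin     0     1     2     3     4     5     6     7     8     9    10    11    12
          1     1     1     1     1     1     1     1     1     1     1     1     1     1
          5     1     1     1     1     1     2     2     2     2     2     3     3     3
          6     1     1     1     1     1     2     3     3     3     3     4     5     6
          7     1     1     1     1     1     2     3     4     4     4     5     6     8

4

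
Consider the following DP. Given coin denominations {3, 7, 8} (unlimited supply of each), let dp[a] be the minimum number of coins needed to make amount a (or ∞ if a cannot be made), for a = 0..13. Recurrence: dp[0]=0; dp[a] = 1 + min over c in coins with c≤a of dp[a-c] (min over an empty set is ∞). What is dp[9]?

3

 a  0  1  2  3  4  5  6  7  8  9 10 11 12 13
dp  0  -  -  1  -  -  2  1  1  3  2  2  4  3
(- denotes ∞ / unreachable)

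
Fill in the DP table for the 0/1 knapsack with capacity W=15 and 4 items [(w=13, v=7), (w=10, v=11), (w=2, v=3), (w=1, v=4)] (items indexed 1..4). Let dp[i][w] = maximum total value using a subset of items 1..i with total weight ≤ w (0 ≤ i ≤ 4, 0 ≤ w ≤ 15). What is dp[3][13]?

14

i\w   0   1   2   3   4   5   6   7   8   9  10  11  12  13  14  15
  0   0   0   0   0   0   0   0   0   0   0   0   0   0   0   0   0
  1   0   0   0   0   0   0   0   0   0   0   0   0   0   7   7   7
  2   0   0   0   0   0   0   0   0   0   0  11  11  11  11  11  11
  3   0   0   3   3   3   3   3   3   3   3  11  11  14  14  14  14
  4   0   4   4   7   7   7   7   7   7   7  11  15  15  18  18  18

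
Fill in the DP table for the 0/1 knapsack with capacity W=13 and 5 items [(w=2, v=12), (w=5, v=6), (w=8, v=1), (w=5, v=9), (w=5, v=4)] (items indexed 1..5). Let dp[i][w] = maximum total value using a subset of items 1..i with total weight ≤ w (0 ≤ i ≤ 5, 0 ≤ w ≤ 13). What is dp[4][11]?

i\w   0   1   2   3   4   5   6   7   8   9  10  11  12  13
  0   0   0   0   0   0   0   0   0   0   0   0   0   0   0
  1   0   0  12  12  12  12  12  12  12  12  12  12  12  12
  2   0   0  12  12  12  12  12  18  18  18  18  18  18  18
  3   0   0  12  12  12  12  12  18  18  18  18  18  18  18
  4   0   0  12  12  12  12  12  21  21  21  21  21  27  27
  5   0   0  12  12  12  12  12  21  21  21  21  21  27  27

21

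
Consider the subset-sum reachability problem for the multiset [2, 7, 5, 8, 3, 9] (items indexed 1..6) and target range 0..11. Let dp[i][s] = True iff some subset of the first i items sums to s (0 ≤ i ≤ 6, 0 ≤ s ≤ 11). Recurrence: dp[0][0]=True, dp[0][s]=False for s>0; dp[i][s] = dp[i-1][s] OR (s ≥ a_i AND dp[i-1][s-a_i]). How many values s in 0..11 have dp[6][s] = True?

9

i\s   0   1   2   3   4   5   6   7   8   9  10  11
  0   T   F   F   F   F   F   F   F   F   F   F   F
  1   T   F   T   F   F   F   F   F   F   F   F   F
  2   T   F   T   F   F   F   F   T   F   T   F   F
  3   T   F   T   F   F   T   F   T   F   T   F   F
  4   T   F   T   F   F   T   F   T   T   T   T   F
  5   T   F   T   T   F   T   F   T   T   T   T   T
  6   T   F   T   T   F   T   F   T   T   T   T   T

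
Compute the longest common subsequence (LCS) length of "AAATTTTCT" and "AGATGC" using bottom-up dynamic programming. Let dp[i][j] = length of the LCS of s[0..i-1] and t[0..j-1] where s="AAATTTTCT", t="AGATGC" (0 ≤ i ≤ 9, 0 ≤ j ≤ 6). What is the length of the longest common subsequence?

4

   ''  A  G  A  T  G  C
''  0  0  0  0  0  0  0
 A  0  1  1  1  1  1  1
 A  0  1  1  2  2  2  2
 A  0  1  1  2  2  2  2
 T  0  1  1  2  3  3  3
 T  0  1  1  2  3  3  3
 T  0  1  1  2  3  3  3
 T  0  1  1  2  3  3  3
 C  0  1  1  2  3  3  4
 T  0  1  1  2  3  3  4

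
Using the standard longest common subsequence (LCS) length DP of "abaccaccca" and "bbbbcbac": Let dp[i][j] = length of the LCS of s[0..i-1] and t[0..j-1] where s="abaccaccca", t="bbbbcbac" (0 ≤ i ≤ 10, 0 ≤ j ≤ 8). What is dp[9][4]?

1

   ''  b  b  b  b  c  b  a  c
''  0  0  0  0  0  0  0  0  0
 a  0  0  0  0  0  0  0  1  1
 b  0  1  1  1  1  1  1  1  1
 a  0  1  1  1  1  1  1  2  2
 c  0  1  1  1  1  2  2  2  3
 c  0  1  1  1  1  2  2  2  3
 a  0  1  1  1  1  2  2  3  3
 c  0  1  1  1  1  2  2  3  4
 c  0  1  1  1  1  2  2  3  4
 c  0  1  1  1  1  2  2  3  4
 a  0  1  1  1  1  2  2  3  4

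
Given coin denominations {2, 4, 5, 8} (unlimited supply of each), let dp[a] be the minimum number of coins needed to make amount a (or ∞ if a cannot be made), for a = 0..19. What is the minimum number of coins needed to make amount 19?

4

 a  0  1  2  3  4  5  6  7  8  9 10 11 12 13 14 15 16 17 18 19
dp  0  -  1  -  1  1  2  2  1  2  2  3  2  2  3  3  2  3  3  4
(- denotes ∞ / unreachable)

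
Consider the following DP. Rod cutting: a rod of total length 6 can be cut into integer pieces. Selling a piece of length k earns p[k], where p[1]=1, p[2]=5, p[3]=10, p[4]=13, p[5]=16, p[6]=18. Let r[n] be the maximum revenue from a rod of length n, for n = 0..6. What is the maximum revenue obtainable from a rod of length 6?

20

   n    0    1    2    3    4    5    6
r[n]    0    1    5   10   13   16   20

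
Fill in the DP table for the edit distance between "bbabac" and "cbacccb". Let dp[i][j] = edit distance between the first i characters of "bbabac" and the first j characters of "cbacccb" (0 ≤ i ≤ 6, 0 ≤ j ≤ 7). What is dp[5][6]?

   ''  c  b  a  c  c  c  b
''  0  1  2  3  4  5  6  7
 b  1  1  1  2  3  4  5  6
 b  2  2  1  2  3  4  5  5
 a  3  3  2  1  2  3  4  5
 b  4  4  3  2  2  3  4  4
 a  5  5  4  3  3  3  4  5
 c  6  5  5  4  3  3  3  4

4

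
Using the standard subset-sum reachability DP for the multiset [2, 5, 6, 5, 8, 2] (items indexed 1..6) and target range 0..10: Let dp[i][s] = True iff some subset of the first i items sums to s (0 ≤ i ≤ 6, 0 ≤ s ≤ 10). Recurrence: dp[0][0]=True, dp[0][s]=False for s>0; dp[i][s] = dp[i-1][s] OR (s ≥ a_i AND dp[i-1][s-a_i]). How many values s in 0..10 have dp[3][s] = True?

i\s   0   1   2   3   4   5   6   7   8   9  10
  0   T   F   F   F   F   F   F   F   F   F   F
  1   T   F   T   F   F   F   F   F   F   F   F
  2   T   F   T   F   F   T   F   T   F   F   F
  3   T   F   T   F   F   T   T   T   T   F   F
  4   T   F   T   F   F   T   T   T   T   F   T
  5   T   F   T   F   F   T   T   T   T   F   T
  6   T   F   T   F   T   T   T   T   T   T   T

6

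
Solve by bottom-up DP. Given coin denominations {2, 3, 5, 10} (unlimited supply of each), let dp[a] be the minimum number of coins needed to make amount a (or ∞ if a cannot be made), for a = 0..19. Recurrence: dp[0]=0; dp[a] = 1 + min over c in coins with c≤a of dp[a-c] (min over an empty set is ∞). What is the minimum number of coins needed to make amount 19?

4

 a  0  1  2  3  4  5  6  7  8  9 10 11 12 13 14 15 16 17 18 19
dp  0  -  1  1  2  1  2  2  2  3  1  3  2  2  3  2  3  3  3  4
(- denotes ∞ / unreachable)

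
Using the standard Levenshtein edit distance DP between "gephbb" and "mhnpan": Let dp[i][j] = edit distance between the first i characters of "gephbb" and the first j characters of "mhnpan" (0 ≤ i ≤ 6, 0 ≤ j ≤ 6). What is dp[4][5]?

4

   ''  m  h  n  p  a  n
''  0  1  2  3  4  5  6
 g  1  1  2  3  4  5  6
 e  2  2  2  3  4  5  6
 p  3  3  3  3  3  4  5
 h  4  4  3  4  4  4  5
 b  5  5  4  4  5  5  5
 b  6  6  5  5  5  6  6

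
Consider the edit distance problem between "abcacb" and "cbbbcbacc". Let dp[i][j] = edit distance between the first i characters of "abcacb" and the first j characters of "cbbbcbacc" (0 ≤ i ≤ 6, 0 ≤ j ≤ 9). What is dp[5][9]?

   ''  c  b  b  b  c  b  a  c  c
''  0  1  2  3  4  5  6  7  8  9
 a  1  1  2  3  4  5  6  6  7  8
 b  2  2  1  2  3  4  5  6  7  8
 c  3  2  2  2  3  3  4  5  6  7
 a  4  3  3  3  3  4  4  4  5  6
 c  5  4  4  4  4  3  4  5  4  5
 b  6  5  4  4  4  4  3  4  5  5

5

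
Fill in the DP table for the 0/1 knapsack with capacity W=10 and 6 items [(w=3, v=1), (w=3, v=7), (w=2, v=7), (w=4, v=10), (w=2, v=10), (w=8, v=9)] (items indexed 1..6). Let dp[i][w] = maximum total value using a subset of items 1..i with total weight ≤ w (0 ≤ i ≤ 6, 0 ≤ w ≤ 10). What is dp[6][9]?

27

i\w   0   1   2   3   4   5   6   7   8   9  10
  0   0   0   0   0   0   0   0   0   0   0   0
  1   0   0   0   1   1   1   1   1   1   1   1
  2   0   0   0   7   7   7   8   8   8   8   8
  3   0   0   7   7   7  14  14  14  15  15  15
  4   0   0   7   7  10  14  17  17  17  24  24
  5   0   0  10  10  17  17  20  24  27  27  27
  6   0   0  10  10  17  17  20  24  27  27  27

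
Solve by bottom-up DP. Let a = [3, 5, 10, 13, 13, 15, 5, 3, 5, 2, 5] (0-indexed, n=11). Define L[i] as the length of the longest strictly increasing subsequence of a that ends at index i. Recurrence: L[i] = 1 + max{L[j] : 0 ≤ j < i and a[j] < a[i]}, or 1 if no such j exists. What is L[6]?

   i    0    1    2    3    4    5    6    7    8    9   10
a[i]    3    5   10   13   13   15    5    3    5    2    5
L[i]    1    2    3    4    4    5    2    1    2    1    2

2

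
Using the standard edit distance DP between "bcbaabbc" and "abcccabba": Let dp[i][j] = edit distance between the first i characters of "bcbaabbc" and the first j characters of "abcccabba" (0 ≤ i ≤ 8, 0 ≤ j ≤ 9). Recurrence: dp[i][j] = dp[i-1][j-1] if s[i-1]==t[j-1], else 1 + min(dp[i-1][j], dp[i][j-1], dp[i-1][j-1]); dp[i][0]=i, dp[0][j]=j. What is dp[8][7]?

   ''  a  b  c  c  c  a  b  b  a
''  0  1  2  3  4  5  6  7  8  9
 b  1  1  1  2  3  4  5  6  7  8
 c  2  2  2  1  2  3  4  5  6  7
 b  3  3  2  2  2  3  4  4  5  6
 a  4  3  3  3  3  3  3  4  5  5
 a  5  4  4  4  4  4  3  4  5  5
 b  6  5  4  5  5  5  4  3  4  5
 b  7  6  5  5  6  6  5  4  3  4
 c  8  7  6  5  5  6  6  5  4  4

5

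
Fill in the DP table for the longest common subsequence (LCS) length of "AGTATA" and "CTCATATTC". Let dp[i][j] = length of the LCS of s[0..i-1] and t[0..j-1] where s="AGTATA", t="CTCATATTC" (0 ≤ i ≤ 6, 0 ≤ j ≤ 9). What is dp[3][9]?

2

   ''  C  T  C  A  T  A  T  T  C
''  0  0  0  0  0  0  0  0  0  0
 A  0  0  0  0  1  1  1  1  1  1
 G  0  0  0  0  1  1  1  1  1  1
 T  0  0  1  1  1  2  2  2  2  2
 A  0  0  1  1  2  2  3  3  3  3
 T  0  0  1  1  2  3  3  4  4  4
 A  0  0  1  1  2  3  4  4  4  4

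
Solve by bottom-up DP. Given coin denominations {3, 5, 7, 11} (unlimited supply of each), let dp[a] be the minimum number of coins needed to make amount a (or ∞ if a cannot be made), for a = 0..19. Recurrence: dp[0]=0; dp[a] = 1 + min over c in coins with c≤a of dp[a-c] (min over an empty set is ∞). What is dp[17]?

3

 a  0  1  2  3  4  5  6  7  8  9 10 11 12 13 14 15 16 17 18 19
dp  0  -  -  1  -  1  2  1  2  3  2  1  2  3  2  3  2  3  2  3
(- denotes ∞ / unreachable)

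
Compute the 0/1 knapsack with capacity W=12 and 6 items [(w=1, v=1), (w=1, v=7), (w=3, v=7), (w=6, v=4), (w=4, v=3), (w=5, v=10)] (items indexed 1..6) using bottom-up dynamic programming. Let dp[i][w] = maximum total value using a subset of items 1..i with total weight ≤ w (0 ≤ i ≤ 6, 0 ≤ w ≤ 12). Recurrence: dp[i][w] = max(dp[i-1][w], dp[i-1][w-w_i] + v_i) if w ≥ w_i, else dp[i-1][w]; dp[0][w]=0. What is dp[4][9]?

15

i\w   0   1   2   3   4   5   6   7   8   9  10  11  12
  0   0   0   0   0   0   0   0   0   0   0   0   0   0
  1   0   1   1   1   1   1   1   1   1   1   1   1   1
  2   0   7   8   8   8   8   8   8   8   8   8   8   8
  3   0   7   8   8  14  15  15  15  15  15  15  15  15
  4   0   7   8   8  14  15  15  15  15  15  18  19  19
  5   0   7   8   8  14  15  15  15  17  18  18  19  19
  6   0   7   8   8  14  15  17  18  18  24  25  25  25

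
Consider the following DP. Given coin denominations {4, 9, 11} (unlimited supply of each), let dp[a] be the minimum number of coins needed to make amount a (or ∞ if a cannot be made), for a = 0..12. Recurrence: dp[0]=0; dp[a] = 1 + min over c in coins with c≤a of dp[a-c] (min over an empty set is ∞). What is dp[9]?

1

 a  0  1  2  3  4  5  6  7  8  9 10 11 12
dp  0  -  -  -  1  -  -  -  2  1  -  1  3
(- denotes ∞ / unreachable)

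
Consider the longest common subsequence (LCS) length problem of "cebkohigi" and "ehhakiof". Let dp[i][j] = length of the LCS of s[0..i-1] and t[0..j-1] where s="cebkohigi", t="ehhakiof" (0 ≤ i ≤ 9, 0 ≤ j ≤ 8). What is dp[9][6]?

   ''  e  h  h  a  k  i  o  f
''  0  0  0  0  0  0  0  0  0
 c  0  0  0  0  0  0  0  0  0
 e  0  1  1  1  1  1  1  1  1
 b  0  1  1  1  1  1  1  1  1
 k  0  1  1  1  1  2  2  2  2
 o  0  1  1  1  1  2  2  3  3
 h  0  1  2  2  2  2  2  3  3
 i  0  1  2  2  2  2  3  3  3
 g  0  1  2  2  2  2  3  3  3
 i  0  1  2  2  2  2  3  3  3

3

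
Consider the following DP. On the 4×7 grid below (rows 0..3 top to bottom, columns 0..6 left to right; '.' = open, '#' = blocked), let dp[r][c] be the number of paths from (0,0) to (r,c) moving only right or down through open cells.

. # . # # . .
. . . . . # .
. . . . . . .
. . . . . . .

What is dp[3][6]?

25

r\c   0   1   2   3   4   5   6
  0   1   0   0   0   0   0   0
  1   1   1   1   1   1   0   0
  2   1   2   3   4   5   5   5
  3   1   3   6  10  15  20  25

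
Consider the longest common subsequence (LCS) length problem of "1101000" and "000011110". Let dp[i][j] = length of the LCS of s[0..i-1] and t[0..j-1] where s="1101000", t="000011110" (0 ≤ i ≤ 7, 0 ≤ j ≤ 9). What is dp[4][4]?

1

   ''  0  0  0  0  1  1  1  1  0
''  0  0  0  0  0  0  0  0  0  0
 1  0  0  0  0  0  1  1  1  1  1
 1  0  0  0  0  0  1  2  2  2  2
 0  0  1  1  1  1  1  2  2  2  3
 1  0  1  1  1  1  2  2  3  3  3
 0  0  1  2  2  2  2  2  3  3  4
 0  0  1  2  3  3  3  3  3  3  4
 0  0  1  2  3  4  4  4  4  4  4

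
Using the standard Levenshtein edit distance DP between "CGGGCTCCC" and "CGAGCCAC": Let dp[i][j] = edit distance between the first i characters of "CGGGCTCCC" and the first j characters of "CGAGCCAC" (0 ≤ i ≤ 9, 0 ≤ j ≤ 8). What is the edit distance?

3

   ''  C  G  A  G  C  C  A  C
''  0  1  2  3  4  5  6  7  8
 C  1  0  1  2  3  4  5  6  7
 G  2  1  0  1  2  3  4  5  6
 G  3  2  1  1  1  2  3  4  5
 G  4  3  2  2  1  2  3  4  5
 C  5  4  3  3  2  1  2  3  4
 T  6  5  4  4  3  2  2  3  4
 C  7  6  5  5  4  3  2  3  3
 C  8  7  6  6  5  4  3  3  3
 C  9  8  7  7  6  5  4  4  3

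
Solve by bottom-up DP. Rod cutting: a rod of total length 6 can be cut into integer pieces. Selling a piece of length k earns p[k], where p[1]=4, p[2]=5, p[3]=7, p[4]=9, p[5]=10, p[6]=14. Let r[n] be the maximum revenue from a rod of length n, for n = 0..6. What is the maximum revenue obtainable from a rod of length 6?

   n    0    1    2    3    4    5    6
r[n]    0    4    8   12   16   20   24

24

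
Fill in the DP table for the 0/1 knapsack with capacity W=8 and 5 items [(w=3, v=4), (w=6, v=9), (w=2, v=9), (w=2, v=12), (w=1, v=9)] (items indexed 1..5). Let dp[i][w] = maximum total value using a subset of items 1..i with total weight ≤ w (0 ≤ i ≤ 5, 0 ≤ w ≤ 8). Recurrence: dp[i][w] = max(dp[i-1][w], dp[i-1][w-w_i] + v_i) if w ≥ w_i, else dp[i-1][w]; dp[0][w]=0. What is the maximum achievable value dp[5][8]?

i\w   0   1   2   3   4   5   6   7   8
  0   0   0   0   0   0   0   0   0   0
  1   0   0   0   4   4   4   4   4   4
  2   0   0   0   4   4   4   9   9   9
  3   0   0   9   9   9  13  13  13  18
  4   0   0  12  12  21  21  21  25  25
  5   0   9  12  21  21  30  30  30  34

34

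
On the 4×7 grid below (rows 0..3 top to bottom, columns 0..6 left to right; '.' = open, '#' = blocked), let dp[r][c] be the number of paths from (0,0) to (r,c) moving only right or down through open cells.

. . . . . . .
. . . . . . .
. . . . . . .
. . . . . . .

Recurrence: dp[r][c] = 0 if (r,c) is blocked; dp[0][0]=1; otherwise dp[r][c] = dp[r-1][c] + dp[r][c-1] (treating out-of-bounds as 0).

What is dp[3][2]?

10

r\c   0   1   2   3   4   5   6
  0   1   1   1   1   1   1   1
  1   1   2   3   4   5   6   7
  2   1   3   6  10  15  21  28
  3   1   4  10  20  35  56  84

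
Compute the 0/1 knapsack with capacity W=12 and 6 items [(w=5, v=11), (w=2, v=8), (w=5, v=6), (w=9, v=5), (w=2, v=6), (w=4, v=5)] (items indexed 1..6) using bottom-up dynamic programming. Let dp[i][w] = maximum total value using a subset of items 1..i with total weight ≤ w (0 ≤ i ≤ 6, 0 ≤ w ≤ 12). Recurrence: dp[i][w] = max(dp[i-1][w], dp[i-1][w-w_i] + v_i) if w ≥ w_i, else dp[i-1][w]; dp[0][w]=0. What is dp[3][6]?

11

i\w   0   1   2   3   4   5   6   7   8   9  10  11  12
  0   0   0   0   0   0   0   0   0   0   0   0   0   0
  1   0   0   0   0   0  11  11  11  11  11  11  11  11
  2   0   0   8   8   8  11  11  19  19  19  19  19  19
  3   0   0   8   8   8  11  11  19  19  19  19  19  25
  4   0   0   8   8   8  11  11  19  19  19  19  19  25
  5   0   0   8   8  14  14  14  19  19  25  25  25  25
  6   0   0   8   8  14  14  14  19  19  25  25  25  25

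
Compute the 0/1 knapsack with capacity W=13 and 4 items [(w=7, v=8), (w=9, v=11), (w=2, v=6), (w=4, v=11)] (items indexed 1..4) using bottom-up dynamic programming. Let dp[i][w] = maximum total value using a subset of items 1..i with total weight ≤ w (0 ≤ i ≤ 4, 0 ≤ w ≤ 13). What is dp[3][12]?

17

i\w   0   1   2   3   4   5   6   7   8   9  10  11  12  13
  0   0   0   0   0   0   0   0   0   0   0   0   0   0   0
  1   0   0   0   0   0   0   0   8   8   8   8   8   8   8
  2   0   0   0   0   0   0   0   8   8  11  11  11  11  11
  3   0   0   6   6   6   6   6   8   8  14  14  17  17  17
  4   0   0   6   6  11  11  17  17  17  17  17  19  19  25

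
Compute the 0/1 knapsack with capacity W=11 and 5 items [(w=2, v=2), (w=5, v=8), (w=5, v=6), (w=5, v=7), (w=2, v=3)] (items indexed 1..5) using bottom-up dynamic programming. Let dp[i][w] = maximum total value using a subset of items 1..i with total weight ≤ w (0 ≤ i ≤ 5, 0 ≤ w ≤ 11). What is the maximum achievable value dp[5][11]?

15

i\w   0   1   2   3   4   5   6   7   8   9  10  11
  0   0   0   0   0   0   0   0   0   0   0   0   0
  1   0   0   2   2   2   2   2   2   2   2   2   2
  2   0   0   2   2   2   8   8  10  10  10  10  10
  3   0   0   2   2   2   8   8  10  10  10  14  14
  4   0   0   2   2   2   8   8  10  10  10  15  15
  5   0   0   3   3   5   8   8  11  11  13  15  15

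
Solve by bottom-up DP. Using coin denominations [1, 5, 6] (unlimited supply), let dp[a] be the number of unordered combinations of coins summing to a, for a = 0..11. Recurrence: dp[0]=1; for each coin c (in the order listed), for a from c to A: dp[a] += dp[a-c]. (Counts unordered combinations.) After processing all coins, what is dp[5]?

after  coin     0     1     2     3     4     5     6     7     8     9    10    11
          1     1     1     1     1     1     1     1     1     1     1     1     1
          5     1     1     1     1     1     2     2     2     2     2     3     3
          6     1     1     1     1     1     2     3     3     3     3     4     5

2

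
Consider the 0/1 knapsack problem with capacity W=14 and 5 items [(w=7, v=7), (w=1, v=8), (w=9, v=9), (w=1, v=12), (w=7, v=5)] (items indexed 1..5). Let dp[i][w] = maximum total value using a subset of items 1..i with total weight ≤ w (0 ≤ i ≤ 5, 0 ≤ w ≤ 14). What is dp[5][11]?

29

i\w   0   1   2   3   4   5   6   7   8   9  10  11  12  13  14
  0   0   0   0   0   0   0   0   0   0   0   0   0   0   0   0
  1   0   0   0   0   0   0   0   7   7   7   7   7   7   7   7
  2   0   8   8   8   8   8   8   8  15  15  15  15  15  15  15
  3   0   8   8   8   8   8   8   8  15  15  17  17  17  17  17
  4   0  12  20  20  20  20  20  20  20  27  27  29  29  29  29
  5   0  12  20  20  20  20  20  20  20  27  27  29  29  29  29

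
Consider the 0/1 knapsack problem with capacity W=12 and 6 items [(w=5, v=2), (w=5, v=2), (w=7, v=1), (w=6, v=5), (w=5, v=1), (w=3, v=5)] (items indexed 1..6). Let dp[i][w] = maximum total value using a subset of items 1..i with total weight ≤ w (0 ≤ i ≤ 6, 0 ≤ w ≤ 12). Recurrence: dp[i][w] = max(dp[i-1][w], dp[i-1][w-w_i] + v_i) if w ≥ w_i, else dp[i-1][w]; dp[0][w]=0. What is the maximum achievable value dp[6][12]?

i\w   0   1   2   3   4   5   6   7   8   9  10  11  12
  0   0   0   0   0   0   0   0   0   0   0   0   0   0
  1   0   0   0   0   0   2   2   2   2   2   2   2   2
  2   0   0   0   0   0   2   2   2   2   2   4   4   4
  3   0   0   0   0   0   2   2   2   2   2   4   4   4
  4   0   0   0   0   0   2   5   5   5   5   5   7   7
  5   0   0   0   0   0   2   5   5   5   5   5   7   7
  6   0   0   0   5   5   5   5   5   7  10  10  10  10

10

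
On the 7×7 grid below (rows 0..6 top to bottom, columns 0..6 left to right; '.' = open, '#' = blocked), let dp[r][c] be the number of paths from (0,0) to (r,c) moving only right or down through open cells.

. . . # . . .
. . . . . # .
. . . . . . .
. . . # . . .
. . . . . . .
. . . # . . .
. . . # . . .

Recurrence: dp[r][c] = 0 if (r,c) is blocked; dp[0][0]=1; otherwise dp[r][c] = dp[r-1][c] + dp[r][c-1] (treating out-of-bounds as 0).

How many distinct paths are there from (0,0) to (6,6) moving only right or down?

r\c   0   1   2   3   4   5   6
  0   1   1   1   0   0   0   0
  1   1   2   3   3   3   0   0
  2   1   3   6   9  12  12  12
  3   1   4  10   0  12  24  36
  4   1   5  15  15  27  51  87
  5   1   6  21   0  27  78 165
  6   1   7  28   0  27 105 270

270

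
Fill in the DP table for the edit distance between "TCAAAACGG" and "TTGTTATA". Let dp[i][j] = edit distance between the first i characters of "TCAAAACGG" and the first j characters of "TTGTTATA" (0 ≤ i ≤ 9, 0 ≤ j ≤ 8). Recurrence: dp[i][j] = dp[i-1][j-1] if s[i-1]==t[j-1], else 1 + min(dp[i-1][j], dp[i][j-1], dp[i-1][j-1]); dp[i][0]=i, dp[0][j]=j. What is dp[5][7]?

5

   ''  T  T  G  T  T  A  T  A
''  0  1  2  3  4  5  6  7  8
 T  1  0  1  2  3  4  5  6  7
 C  2  1  1  2  3  4  5  6  7
 A  3  2  2  2  3  4  4  5  6
 A  4  3  3  3  3  4  4  5  5
 A  5  4  4  4  4  4  4  5  5
 A  6  5  5  5  5  5  4  5  5
 C  7  6  6  6  6  6  5  5  6
 G  8  7  7  6  7  7  6  6  6
 G  9  8  8  7  7  8  7  7  7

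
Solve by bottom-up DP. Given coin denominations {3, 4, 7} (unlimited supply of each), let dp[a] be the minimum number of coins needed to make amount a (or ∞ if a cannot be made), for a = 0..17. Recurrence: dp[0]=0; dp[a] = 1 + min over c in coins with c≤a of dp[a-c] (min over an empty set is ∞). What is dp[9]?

 a  0  1  2  3  4  5  6  7  8  9 10 11 12 13 14 15 16 17
dp  0  -  -  1  1  -  2  1  2  3  2  2  3  3  2  3  4  3
(- denotes ∞ / unreachable)

3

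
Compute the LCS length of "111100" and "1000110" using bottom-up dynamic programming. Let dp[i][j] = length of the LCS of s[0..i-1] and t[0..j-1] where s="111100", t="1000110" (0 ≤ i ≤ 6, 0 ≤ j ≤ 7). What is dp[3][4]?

   ''  1  0  0  0  1  1  0
''  0  0  0  0  0  0  0  0
 1  0  1  1  1  1  1  1  1
 1  0  1  1  1  1  2  2  2
 1  0  1  1  1  1  2  3  3
 1  0  1  1  1  1  2  3  3
 0  0  1  2  2  2  2  3  4
 0  0  1  2  3  3  3  3  4

1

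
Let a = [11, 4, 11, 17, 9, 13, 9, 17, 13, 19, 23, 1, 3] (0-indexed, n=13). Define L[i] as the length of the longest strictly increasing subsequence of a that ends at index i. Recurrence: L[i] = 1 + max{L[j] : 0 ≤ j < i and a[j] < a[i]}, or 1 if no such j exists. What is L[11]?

   i    0    1    2    3    4    5    6    7    8    9   10   11   12
a[i]   11    4   11   17    9   13    9   17   13   19   23    1    3
L[i]    1    1    2    3    2    3    2    4    3    5    6    1    2

1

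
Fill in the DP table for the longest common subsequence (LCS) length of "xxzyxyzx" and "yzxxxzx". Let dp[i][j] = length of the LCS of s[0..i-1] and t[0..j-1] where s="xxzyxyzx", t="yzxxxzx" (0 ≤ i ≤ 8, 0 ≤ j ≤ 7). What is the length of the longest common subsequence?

   ''  y  z  x  x  x  z  x
''  0  0  0  0  0  0  0  0
 x  0  0  0  1  1  1  1  1
 x  0  0  0  1  2  2  2  2
 z  0  0  1  1  2  2  3  3
 y  0  1  1  1  2  2  3  3
 x  0  1  1  2  2  3  3  4
 y  0  1  1  2  2  3  3  4
 z  0  1  2  2  2  3  4  4
 x  0  1  2  3  3  3  4  5

5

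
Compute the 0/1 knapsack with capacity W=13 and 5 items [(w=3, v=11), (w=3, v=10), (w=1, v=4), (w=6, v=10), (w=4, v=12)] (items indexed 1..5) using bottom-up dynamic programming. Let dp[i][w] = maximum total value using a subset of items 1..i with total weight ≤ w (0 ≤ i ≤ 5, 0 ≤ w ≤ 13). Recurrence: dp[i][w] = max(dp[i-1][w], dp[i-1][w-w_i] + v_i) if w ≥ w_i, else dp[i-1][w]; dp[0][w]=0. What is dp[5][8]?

27

i\w   0   1   2   3   4   5   6   7   8   9  10  11  12  13
  0   0   0   0   0   0   0   0   0   0   0   0   0   0   0
  1   0   0   0  11  11  11  11  11  11  11  11  11  11  11
  2   0   0   0  11  11  11  21  21  21  21  21  21  21  21
  3   0   4   4  11  15  15  21  25  25  25  25  25  25  25
  4   0   4   4  11  15  15  21  25  25  25  25  25  31  35
  5   0   4   4  11  15  16  21  25  27  27  33  37  37  37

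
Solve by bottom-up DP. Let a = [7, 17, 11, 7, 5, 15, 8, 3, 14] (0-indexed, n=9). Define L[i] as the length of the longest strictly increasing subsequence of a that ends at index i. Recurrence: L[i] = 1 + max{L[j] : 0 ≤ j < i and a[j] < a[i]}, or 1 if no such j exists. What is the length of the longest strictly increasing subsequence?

   i    0    1    2    3    4    5    6    7    8
a[i]    7   17   11    7    5   15    8    3   14
L[i]    1    2    2    1    1    3    2    1    3

3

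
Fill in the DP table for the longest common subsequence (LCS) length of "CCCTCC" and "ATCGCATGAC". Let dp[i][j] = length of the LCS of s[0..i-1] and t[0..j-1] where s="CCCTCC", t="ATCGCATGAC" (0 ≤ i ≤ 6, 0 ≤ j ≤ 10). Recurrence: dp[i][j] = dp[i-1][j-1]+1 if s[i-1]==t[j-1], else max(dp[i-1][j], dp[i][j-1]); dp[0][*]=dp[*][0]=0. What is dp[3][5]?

2

   ''  A  T  C  G  C  A  T  G  A  C
''  0  0  0  0  0  0  0  0  0  0  0
 C  0  0  0  1  1  1  1  1  1  1  1
 C  0  0  0  1  1  2  2  2  2  2  2
 C  0  0  0  1  1  2  2  2  2  2  3
 T  0  0  1  1  1  2  2  3  3  3  3
 C  0  0  1  2  2  2  2  3  3  3  4
 C  0  0  1  2  2  3  3  3  3  3  4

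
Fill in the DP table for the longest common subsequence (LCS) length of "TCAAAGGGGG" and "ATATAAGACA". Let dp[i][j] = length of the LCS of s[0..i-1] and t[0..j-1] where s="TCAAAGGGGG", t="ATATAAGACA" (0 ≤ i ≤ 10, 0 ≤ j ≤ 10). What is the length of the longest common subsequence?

   ''  A  T  A  T  A  A  G  A  C  A
''  0  0  0  0  0  0  0  0  0  0  0
 T  0  0  1  1  1  1  1  1  1  1  1
 C  0  0  1  1  1  1  1  1  1  2  2
 A  0  1  1  2  2  2  2  2  2  2  3
 A  0  1  1  2  2  3  3  3  3  3  3
 A  0  1  1  2  2  3  4  4  4  4  4
 G  0  1  1  2  2  3  4  5  5  5  5
 G  0  1  1  2  2  3  4  5  5  5  5
 G  0  1  1  2  2  3  4  5  5  5  5
 G  0  1  1  2  2  3  4  5  5  5  5
 G  0  1  1  2  2  3  4  5  5  5  5

5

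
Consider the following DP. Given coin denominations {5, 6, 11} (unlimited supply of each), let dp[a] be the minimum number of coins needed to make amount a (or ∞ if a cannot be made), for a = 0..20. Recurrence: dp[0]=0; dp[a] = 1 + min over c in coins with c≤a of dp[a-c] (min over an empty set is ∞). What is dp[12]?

2

 a  0  1  2  3  4  5  6  7  8  9 10 11 12 13 14 15 16 17 18 19 20
dp  0  -  -  -  -  1  1  -  -  -  2  1  2  -  -  3  2  2  3  -  4
(- denotes ∞ / unreachable)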